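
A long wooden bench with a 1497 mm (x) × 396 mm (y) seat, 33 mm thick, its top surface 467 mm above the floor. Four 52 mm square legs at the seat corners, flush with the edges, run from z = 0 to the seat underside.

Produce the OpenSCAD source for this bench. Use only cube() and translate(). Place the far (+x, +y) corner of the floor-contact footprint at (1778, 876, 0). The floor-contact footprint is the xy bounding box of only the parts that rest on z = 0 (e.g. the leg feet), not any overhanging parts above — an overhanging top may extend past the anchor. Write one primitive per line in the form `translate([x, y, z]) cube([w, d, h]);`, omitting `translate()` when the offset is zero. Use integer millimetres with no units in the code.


translate([281, 480, 434]) cube([1497, 396, 33]);
translate([281, 480, 0]) cube([52, 52, 434]);
translate([281, 824, 0]) cube([52, 52, 434]);
translate([1726, 480, 0]) cube([52, 52, 434]);
translate([1726, 824, 0]) cube([52, 52, 434]);


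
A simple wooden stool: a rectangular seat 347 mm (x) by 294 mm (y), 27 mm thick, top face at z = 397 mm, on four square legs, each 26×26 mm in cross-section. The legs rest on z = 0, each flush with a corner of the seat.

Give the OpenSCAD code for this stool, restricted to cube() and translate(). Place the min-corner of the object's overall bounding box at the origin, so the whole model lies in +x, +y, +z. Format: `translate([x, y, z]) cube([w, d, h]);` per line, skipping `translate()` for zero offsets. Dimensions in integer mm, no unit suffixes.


translate([0, 0, 370]) cube([347, 294, 27]);
cube([26, 26, 370]);
translate([321, 0, 0]) cube([26, 26, 370]);
translate([0, 268, 0]) cube([26, 26, 370]);
translate([321, 268, 0]) cube([26, 26, 370]);


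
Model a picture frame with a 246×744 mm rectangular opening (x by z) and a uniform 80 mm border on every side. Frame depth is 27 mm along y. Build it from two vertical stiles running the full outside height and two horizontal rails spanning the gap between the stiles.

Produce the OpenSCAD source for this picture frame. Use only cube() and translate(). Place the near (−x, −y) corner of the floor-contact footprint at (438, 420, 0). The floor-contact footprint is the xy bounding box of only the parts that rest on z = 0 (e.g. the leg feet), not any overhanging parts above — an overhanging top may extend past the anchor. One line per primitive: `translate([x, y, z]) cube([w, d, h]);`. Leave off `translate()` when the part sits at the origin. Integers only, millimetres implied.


translate([438, 420, 0]) cube([80, 27, 904]);
translate([764, 420, 0]) cube([80, 27, 904]);
translate([518, 420, 0]) cube([246, 27, 80]);
translate([518, 420, 824]) cube([246, 27, 80]);


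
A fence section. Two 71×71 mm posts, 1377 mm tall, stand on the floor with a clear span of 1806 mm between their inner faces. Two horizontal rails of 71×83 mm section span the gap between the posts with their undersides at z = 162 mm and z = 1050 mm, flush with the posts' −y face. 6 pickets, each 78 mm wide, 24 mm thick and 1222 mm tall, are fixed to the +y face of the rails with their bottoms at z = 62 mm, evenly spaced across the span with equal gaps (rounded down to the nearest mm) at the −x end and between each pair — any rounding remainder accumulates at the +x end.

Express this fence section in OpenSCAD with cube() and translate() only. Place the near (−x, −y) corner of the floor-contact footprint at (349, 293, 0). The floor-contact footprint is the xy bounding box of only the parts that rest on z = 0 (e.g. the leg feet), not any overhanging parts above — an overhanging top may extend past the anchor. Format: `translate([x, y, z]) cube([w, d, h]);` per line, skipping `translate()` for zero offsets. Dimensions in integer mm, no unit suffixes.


translate([349, 293, 0]) cube([71, 71, 1377]);
translate([2226, 293, 0]) cube([71, 71, 1377]);
translate([420, 293, 162]) cube([1806, 71, 83]);
translate([420, 293, 1050]) cube([1806, 71, 83]);
translate([611, 364, 62]) cube([78, 24, 1222]);
translate([880, 364, 62]) cube([78, 24, 1222]);
translate([1149, 364, 62]) cube([78, 24, 1222]);
translate([1418, 364, 62]) cube([78, 24, 1222]);
translate([1687, 364, 62]) cube([78, 24, 1222]);
translate([1956, 364, 62]) cube([78, 24, 1222]);


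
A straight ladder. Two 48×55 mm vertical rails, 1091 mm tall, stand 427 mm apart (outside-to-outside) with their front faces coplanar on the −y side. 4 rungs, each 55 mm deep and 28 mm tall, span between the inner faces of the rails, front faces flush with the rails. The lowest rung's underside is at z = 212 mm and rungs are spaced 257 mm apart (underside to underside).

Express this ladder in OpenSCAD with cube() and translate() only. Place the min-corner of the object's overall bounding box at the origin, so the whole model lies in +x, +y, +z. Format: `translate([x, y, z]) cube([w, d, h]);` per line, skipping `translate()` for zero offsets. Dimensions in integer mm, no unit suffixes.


// rung span = 427 - 2*48 = 331
// rung[k] z = 212 + k*257
cube([48, 55, 1091]);
translate([379, 0, 0]) cube([48, 55, 1091]);
translate([48, 0, 212]) cube([331, 55, 28]);
translate([48, 0, 469]) cube([331, 55, 28]);
translate([48, 0, 726]) cube([331, 55, 28]);
translate([48, 0, 983]) cube([331, 55, 28]);


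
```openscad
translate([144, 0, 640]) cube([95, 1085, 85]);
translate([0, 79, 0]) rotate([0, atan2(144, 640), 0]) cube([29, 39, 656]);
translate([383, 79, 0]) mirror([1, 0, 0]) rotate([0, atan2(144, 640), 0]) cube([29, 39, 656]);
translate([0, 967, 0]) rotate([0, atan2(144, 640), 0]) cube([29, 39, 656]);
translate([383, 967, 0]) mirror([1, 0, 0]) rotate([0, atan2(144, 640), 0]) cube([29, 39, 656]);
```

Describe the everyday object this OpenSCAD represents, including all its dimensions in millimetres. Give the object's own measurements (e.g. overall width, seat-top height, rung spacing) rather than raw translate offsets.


A sawhorse. A 95×1085×85 mm beam (x, y, z) sits on two A-frame leg pairs. Each pair is two raked legs of 29×39 mm section (39 mm along y) splaying symmetrically in x. Each leg rises 640 mm vertically over 144 mm of horizontal reach and is 656 mm long along its own axis. Every leg's outer bottom edge rests on the floor and its outer top edge meets a bottom edge of the beam — the left legs (tilting toward +x) meet the beam's −x bottom edge, the right legs (their mirror images, tilting toward −x) meet its +x bottom edge — so the leg tops tuck under the beam, the beam's underside is 640 mm above the floor, and the feet are 383 mm apart outside-to-outside with the beam centred between them. The two leg pairs are set in 79 mm from either end of the beam.


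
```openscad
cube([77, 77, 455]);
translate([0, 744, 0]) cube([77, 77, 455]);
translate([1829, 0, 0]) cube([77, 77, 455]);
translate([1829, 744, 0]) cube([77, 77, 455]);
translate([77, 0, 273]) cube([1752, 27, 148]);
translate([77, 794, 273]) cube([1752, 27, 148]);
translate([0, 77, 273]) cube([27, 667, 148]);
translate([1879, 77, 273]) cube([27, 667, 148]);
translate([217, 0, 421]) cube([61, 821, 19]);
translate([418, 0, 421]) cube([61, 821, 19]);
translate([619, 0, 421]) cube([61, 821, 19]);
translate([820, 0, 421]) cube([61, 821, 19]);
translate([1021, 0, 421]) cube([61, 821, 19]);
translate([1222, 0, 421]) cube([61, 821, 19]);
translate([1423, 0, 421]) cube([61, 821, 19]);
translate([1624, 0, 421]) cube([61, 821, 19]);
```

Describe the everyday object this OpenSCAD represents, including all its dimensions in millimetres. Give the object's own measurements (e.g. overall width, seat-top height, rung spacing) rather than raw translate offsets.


A bed frame 1906 mm long (x) by 821 mm wide (y). Four 77×77 mm corner posts, 455 mm tall, at the corners of the footprint. Four rails of 27 mm thickness and 148 mm height run between adjacent posts with their undersides at z = 273 mm, their outer faces flush with the outside of the frame (the two x-running rails run between the posts' inner faces; the two y-running rails run between the posts' inner faces). 8 slats, each 61 mm wide (x) and 19 mm thick, lie across the top of the two x-running rails, running the full 821 mm width of the frame in y; along x they sit between the end posts with a 140 mm gap after the −x posts and between neighbouring slats, leaving 144 mm before the +x posts.


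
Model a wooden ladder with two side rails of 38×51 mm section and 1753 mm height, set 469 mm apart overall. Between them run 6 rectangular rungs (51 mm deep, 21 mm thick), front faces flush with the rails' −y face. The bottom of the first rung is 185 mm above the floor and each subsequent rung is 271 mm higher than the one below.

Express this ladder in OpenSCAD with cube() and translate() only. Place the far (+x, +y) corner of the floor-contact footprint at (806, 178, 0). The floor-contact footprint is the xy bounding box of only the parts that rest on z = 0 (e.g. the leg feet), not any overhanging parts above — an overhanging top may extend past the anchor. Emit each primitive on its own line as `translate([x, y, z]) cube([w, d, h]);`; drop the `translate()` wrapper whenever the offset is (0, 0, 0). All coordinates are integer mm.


translate([337, 127, 0]) cube([38, 51, 1753]);
translate([768, 127, 0]) cube([38, 51, 1753]);
translate([375, 127, 185]) cube([393, 51, 21]);
translate([375, 127, 456]) cube([393, 51, 21]);
translate([375, 127, 727]) cube([393, 51, 21]);
translate([375, 127, 998]) cube([393, 51, 21]);
translate([375, 127, 1269]) cube([393, 51, 21]);
translate([375, 127, 1540]) cube([393, 51, 21]);


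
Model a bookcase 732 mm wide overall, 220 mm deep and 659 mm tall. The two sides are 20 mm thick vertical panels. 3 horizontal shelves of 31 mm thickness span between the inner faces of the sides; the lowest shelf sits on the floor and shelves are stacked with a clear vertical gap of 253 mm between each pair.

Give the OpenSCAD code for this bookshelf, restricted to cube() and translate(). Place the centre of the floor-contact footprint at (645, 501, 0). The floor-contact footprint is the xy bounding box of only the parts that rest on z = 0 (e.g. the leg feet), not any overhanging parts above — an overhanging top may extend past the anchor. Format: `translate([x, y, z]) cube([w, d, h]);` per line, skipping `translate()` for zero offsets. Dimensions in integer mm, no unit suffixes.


translate([279, 391, 0]) cube([20, 220, 659]);
translate([991, 391, 0]) cube([20, 220, 659]);
translate([299, 391, 0]) cube([692, 220, 31]);
translate([299, 391, 284]) cube([692, 220, 31]);
translate([299, 391, 568]) cube([692, 220, 31]);


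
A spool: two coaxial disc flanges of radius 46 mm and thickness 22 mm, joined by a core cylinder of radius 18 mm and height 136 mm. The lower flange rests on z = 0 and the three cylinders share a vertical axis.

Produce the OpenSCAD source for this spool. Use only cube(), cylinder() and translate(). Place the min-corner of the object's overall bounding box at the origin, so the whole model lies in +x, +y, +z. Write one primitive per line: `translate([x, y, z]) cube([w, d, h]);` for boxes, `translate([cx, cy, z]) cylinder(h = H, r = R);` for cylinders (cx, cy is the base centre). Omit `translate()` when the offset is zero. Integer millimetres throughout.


translate([46, 46, 0]) cylinder(h = 22, r = 46);
translate([46, 46, 22]) cylinder(h = 136, r = 18);
translate([46, 46, 158]) cylinder(h = 22, r = 46);


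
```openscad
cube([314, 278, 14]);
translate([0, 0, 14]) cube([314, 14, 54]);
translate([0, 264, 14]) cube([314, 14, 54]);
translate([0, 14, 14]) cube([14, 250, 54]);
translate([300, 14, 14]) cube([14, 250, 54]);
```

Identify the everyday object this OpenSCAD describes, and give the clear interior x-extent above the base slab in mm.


An open box. The internal width is 286 mm.

A 314×278 base slab with four walls standing on it — an open box. The base is 314 mm wide and the walls are 14 mm thick, so the internal width is 314 − 2 × 14 = 286 mm.


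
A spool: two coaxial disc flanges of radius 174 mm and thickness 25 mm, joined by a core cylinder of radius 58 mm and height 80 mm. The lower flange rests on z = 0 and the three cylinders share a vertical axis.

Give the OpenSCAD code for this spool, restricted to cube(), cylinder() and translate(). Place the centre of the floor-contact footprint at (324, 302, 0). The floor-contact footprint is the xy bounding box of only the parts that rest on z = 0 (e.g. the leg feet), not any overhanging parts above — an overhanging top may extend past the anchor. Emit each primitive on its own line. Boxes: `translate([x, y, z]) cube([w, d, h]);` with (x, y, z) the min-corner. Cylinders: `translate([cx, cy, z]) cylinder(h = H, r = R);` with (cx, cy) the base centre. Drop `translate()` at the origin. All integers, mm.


translate([324, 302, 0]) cylinder(h = 25, r = 174);
translate([324, 302, 25]) cylinder(h = 80, r = 58);
translate([324, 302, 105]) cylinder(h = 25, r = 174);


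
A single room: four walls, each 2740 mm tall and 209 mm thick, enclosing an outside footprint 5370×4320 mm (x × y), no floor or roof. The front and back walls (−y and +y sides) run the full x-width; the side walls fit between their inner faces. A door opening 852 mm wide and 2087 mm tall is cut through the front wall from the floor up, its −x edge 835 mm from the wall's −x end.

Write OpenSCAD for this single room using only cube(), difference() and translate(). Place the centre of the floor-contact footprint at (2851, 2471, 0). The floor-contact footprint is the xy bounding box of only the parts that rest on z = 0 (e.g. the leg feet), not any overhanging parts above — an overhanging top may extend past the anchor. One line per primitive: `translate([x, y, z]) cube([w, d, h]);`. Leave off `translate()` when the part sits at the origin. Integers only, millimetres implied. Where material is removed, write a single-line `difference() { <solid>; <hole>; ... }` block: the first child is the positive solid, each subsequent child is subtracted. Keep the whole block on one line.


difference() { translate([166, 311, 0]) cube([5370, 209, 2740]); translate([1001, 311, 0]) cube([852, 209, 2087]); }
translate([166, 4422, 0]) cube([5370, 209, 2740]);
translate([166, 520, 0]) cube([209, 3902, 2740]);
translate([5327, 520, 0]) cube([209, 3902, 2740]);


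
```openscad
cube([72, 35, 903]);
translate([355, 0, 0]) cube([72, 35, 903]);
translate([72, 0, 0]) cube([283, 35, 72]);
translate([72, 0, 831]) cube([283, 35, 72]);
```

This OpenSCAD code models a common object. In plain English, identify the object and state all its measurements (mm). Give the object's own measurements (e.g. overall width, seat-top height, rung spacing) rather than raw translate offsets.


A rectangular picture frame lying in the x–z plane (depth along y). The opening is 283 mm wide (x) by 759 mm tall (z), surrounded by a border 72 mm wide on all four sides. The frame is 35 mm deep and is made of two full-height vertical stiles with two horizontal rails fitted between them.


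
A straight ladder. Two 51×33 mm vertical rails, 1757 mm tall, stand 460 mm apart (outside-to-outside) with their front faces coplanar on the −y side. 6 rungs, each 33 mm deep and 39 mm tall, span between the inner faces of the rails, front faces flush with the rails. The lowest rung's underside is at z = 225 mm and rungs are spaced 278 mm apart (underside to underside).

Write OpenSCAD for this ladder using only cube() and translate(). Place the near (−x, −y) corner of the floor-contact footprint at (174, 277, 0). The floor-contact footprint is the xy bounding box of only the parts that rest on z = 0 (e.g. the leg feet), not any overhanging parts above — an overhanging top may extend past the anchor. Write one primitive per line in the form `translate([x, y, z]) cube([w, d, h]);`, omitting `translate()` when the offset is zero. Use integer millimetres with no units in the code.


translate([174, 277, 0]) cube([51, 33, 1757]);
translate([583, 277, 0]) cube([51, 33, 1757]);
translate([225, 277, 225]) cube([358, 33, 39]);
translate([225, 277, 503]) cube([358, 33, 39]);
translate([225, 277, 781]) cube([358, 33, 39]);
translate([225, 277, 1059]) cube([358, 33, 39]);
translate([225, 277, 1337]) cube([358, 33, 39]);
translate([225, 277, 1615]) cube([358, 33, 39]);


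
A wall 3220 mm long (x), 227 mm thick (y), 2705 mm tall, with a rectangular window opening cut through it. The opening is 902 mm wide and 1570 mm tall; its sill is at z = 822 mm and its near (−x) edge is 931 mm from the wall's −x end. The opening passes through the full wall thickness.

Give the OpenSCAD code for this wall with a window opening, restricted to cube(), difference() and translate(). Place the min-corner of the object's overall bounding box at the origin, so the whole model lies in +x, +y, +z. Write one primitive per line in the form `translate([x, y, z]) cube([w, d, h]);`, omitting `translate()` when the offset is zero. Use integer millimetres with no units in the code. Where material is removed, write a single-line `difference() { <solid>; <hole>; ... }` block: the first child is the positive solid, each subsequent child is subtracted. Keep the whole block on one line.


difference() { cube([3220, 227, 2705]); translate([931, 0, 822]) cube([902, 227, 1570]); }


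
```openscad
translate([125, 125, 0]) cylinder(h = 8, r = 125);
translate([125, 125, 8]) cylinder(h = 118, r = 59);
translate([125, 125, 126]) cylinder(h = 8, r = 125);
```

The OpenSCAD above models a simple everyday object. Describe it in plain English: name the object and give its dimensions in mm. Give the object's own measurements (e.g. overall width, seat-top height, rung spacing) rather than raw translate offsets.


A spool: two coaxial disc flanges of radius 125 mm and thickness 8 mm, joined by a core cylinder of radius 59 mm and height 118 mm. The lower flange rests on z = 0 and the three cylinders share a vertical axis.


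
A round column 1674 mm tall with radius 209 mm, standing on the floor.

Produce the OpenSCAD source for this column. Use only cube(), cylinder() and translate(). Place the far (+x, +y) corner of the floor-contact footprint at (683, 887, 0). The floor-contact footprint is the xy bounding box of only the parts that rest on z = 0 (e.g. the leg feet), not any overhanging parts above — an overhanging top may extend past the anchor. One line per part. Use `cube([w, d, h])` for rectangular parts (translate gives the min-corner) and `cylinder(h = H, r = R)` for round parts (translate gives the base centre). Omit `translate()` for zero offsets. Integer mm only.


translate([474, 678, 0]) cylinder(h = 1674, r = 209);


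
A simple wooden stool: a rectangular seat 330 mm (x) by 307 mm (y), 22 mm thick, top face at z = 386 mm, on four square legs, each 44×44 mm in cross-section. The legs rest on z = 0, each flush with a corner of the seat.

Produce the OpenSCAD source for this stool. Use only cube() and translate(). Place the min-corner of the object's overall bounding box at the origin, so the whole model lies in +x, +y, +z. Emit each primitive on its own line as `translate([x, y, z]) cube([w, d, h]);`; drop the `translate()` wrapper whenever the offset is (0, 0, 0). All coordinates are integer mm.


translate([0, 0, 364]) cube([330, 307, 22]);
cube([44, 44, 364]);
translate([286, 0, 0]) cube([44, 44, 364]);
translate([0, 263, 0]) cube([44, 44, 364]);
translate([286, 263, 0]) cube([44, 44, 364]);


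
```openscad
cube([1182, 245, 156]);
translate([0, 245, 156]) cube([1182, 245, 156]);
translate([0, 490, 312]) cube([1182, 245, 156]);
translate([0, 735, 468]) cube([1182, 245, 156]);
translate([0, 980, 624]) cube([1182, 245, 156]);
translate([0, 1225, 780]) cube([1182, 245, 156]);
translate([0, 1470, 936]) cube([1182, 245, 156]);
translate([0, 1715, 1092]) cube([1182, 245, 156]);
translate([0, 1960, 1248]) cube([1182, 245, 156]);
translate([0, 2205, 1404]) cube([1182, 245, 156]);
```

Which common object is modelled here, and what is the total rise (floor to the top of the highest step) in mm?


A staircase. The total rise is 1560 mm.

10 identical blocks, each offset up and back from the previous — a staircase. Each step is 156 mm tall and there are 10 of them, so the total rise is 10 × 156 = 1560 mm.


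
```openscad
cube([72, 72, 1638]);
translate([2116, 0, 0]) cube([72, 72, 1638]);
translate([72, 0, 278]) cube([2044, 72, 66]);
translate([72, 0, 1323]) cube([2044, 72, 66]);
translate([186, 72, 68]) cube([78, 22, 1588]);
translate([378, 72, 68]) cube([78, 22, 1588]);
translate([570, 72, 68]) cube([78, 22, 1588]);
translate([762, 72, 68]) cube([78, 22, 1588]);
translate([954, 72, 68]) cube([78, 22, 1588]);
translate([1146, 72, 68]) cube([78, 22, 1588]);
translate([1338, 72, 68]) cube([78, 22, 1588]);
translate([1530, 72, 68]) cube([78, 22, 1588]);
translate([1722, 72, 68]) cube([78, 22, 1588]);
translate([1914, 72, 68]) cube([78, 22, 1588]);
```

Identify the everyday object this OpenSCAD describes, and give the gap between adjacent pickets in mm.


A fence section. The picket gap is 114 mm.

Two posts, two rails, 10 pickets — a fence section. Span 2044 mm holds 10 pickets of 78 mm with 11 equal gaps: ⌊(2044 − 10·78) / 11⌋ = 114 mm.


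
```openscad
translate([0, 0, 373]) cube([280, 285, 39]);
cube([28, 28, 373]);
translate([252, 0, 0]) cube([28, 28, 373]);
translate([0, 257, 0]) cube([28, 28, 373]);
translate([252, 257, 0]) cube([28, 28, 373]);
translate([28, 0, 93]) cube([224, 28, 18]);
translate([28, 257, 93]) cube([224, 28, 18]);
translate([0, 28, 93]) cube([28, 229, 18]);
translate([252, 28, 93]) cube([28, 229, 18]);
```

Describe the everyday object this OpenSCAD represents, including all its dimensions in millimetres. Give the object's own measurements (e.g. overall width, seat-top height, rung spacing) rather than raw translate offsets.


A simple wooden stool: a rectangular seat 280 mm (x) by 285 mm (y), 39 mm thick, top face at z = 412 mm, on four square legs, each 28×28 mm in cross-section. The legs rest on z = 0, each flush with a corner of the seat. Four stretchers, 28 mm wide and 18 mm tall, connect adjacent legs with their undersides at z = 93 mm, each running between the inner faces of the legs it joins and aligned with the legs' outer faces on the other axis.


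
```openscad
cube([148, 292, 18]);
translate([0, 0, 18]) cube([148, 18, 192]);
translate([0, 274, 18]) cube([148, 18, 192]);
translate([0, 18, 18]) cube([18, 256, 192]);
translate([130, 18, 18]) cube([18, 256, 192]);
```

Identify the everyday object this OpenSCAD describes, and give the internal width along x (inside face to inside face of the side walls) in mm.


An open box. The internal width is 112 mm.

A 148×292 base slab with four walls standing on it — an open box. The base is 148 mm wide and the walls are 18 mm thick, so the internal width is 148 − 2 × 18 = 112 mm.


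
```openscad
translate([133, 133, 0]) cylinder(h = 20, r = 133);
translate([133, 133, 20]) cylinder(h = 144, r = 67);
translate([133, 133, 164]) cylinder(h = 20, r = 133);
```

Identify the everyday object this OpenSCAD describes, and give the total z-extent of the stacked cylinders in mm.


A spool. The overall height is 184 mm.

Three coaxial cylinders, large–small–large — a spool. Two 20 mm flanges and a 144 mm core give 20 + 144 + 20 = 184 mm.


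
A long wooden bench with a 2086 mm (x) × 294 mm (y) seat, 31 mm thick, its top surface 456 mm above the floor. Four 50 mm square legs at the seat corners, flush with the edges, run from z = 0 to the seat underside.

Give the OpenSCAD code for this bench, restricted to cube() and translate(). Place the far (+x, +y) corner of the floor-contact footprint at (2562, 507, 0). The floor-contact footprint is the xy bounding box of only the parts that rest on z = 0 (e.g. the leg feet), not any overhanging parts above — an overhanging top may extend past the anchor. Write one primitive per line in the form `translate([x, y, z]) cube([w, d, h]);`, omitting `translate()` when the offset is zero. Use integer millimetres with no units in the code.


translate([476, 213, 425]) cube([2086, 294, 31]);
translate([476, 213, 0]) cube([50, 50, 425]);
translate([476, 457, 0]) cube([50, 50, 425]);
translate([2512, 213, 0]) cube([50, 50, 425]);
translate([2512, 457, 0]) cube([50, 50, 425]);


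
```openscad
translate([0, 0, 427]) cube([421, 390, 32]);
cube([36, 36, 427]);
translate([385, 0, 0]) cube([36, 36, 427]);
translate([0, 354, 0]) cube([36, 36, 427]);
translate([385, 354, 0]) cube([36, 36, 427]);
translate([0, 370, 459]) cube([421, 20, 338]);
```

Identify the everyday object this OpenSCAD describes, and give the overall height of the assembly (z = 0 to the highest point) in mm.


A chair. The overall height is 797 mm.

A slab on four corner posts with a tall panel at the back — a chair. The seat slab sits at z = 427 with thickness 32, and the 338 mm backrest starts at the seat top, so the overall height is 427 + 32 + 338 = 797 mm.


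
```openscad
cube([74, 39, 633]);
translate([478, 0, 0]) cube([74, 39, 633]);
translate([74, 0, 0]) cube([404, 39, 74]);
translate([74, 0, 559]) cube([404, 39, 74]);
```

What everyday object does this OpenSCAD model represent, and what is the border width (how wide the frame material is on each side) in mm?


A picture frame. The border width is 74 mm.

Four thin pieces enclosing a rectangular opening — a picture frame. The two full-height stiles are 633 mm tall; the top rail sits at z = 559 and is 74 mm tall, so the border above the opening is 633 − 559 = 74 mm, matching the stile x-width.


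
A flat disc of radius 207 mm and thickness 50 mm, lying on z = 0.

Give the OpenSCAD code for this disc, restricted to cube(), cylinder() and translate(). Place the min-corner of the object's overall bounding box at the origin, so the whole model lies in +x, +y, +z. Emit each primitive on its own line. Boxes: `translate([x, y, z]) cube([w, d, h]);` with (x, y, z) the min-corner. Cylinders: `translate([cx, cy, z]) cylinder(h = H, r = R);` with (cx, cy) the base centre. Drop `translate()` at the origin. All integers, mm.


translate([207, 207, 0]) cylinder(h = 50, r = 207);


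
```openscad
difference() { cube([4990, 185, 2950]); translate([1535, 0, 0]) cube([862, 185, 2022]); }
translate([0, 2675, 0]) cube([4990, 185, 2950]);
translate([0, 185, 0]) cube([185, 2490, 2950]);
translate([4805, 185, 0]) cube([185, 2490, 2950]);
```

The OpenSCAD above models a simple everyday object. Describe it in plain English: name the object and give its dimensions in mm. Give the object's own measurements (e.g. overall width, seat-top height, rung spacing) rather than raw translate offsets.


A single room: four walls, each 2950 mm tall and 185 mm thick, enclosing an outside footprint 4990×2860 mm (x × y), no floor or roof. The front and back walls (−y and +y sides) run the full x-width; the side walls fit between their inner faces. A door opening 862 mm wide and 2022 mm tall is cut through the front wall from the floor up, its −x edge 1535 mm from the wall's −x end.


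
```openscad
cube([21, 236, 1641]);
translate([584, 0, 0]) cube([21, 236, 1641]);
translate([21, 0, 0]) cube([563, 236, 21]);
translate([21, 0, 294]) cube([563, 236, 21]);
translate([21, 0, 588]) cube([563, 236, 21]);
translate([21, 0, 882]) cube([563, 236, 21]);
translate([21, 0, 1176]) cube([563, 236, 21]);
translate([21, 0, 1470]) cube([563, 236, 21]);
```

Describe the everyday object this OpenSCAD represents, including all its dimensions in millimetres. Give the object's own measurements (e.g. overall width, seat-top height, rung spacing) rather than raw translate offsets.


An open bookshelf. Two side panels, each 21 mm thick, 236 mm deep and 1641 mm tall, stand 605 mm apart (outside-to-outside). Between them sit 6 shelves, each 21 mm thick and 236 mm deep, spanning the full gap between the sides. The bottom shelf rests on the floor (its underside at z = 0) and the clear gap between one shelf's top and the next shelf's underside is 273 mm.


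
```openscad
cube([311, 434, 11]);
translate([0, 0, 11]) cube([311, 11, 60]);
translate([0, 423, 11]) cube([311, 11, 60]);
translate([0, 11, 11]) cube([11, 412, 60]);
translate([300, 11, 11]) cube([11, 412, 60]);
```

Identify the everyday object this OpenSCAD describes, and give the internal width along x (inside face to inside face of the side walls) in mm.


An open box. The internal width is 289 mm.

A 311×434 base slab with four walls standing on it — an open box. The base is 311 mm wide and the walls are 11 mm thick, so the internal width is 311 − 2 × 11 = 289 mm.


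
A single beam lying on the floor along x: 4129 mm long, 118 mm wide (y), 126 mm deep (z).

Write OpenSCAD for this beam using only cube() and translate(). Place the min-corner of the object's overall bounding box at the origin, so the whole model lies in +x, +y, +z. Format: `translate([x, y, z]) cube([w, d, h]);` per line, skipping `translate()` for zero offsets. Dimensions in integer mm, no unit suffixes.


cube([4129, 118, 126]);


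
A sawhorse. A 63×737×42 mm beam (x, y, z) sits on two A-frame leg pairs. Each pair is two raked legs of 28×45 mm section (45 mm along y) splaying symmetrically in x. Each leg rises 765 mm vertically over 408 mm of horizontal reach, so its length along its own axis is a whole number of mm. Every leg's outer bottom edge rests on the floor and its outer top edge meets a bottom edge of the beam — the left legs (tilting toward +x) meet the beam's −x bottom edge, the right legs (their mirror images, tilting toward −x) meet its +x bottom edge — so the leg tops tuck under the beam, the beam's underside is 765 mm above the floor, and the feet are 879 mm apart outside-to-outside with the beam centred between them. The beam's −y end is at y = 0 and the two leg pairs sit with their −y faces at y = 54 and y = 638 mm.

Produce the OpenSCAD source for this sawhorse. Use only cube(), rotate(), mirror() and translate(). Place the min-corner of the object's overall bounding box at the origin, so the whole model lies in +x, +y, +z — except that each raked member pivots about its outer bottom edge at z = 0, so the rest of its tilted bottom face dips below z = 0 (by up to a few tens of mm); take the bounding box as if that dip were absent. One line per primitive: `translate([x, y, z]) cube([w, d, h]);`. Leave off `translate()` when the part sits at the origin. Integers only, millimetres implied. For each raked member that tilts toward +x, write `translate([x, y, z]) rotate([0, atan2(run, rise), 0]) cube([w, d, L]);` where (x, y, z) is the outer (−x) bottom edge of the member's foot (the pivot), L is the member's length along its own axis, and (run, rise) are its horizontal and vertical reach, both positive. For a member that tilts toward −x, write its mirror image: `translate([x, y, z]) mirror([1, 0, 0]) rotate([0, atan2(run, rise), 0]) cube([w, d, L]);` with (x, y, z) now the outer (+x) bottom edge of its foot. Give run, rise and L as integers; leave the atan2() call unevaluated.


// leg length = √(408² + 765²) = 867
// right-leg outer foot x = 2·408 + 63 = 879
// beam min-corner = (408, 0, 765)
translate([408, 0, 765]) cube([63, 737, 42]);
translate([0, 54, 0]) rotate([0, atan2(408, 765), 0]) cube([28, 45, 867]);
translate([879, 54, 0]) mirror([1, 0, 0]) rotate([0, atan2(408, 765), 0]) cube([28, 45, 867]);
translate([0, 638, 0]) rotate([0, atan2(408, 765), 0]) cube([28, 45, 867]);
translate([879, 638, 0]) mirror([1, 0, 0]) rotate([0, atan2(408, 765), 0]) cube([28, 45, 867]);


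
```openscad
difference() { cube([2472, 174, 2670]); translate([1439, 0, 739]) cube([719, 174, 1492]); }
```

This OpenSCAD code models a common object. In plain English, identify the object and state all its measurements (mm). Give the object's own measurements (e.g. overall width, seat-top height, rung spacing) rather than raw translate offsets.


A wall 2472 mm long (x), 174 mm thick (y), 2670 mm tall, with a rectangular window opening cut through it. The opening is 719 mm wide and 1492 mm tall; its sill is at z = 739 mm and its near (−x) edge is 1439 mm from the wall's −x end. The opening passes through the full wall thickness.


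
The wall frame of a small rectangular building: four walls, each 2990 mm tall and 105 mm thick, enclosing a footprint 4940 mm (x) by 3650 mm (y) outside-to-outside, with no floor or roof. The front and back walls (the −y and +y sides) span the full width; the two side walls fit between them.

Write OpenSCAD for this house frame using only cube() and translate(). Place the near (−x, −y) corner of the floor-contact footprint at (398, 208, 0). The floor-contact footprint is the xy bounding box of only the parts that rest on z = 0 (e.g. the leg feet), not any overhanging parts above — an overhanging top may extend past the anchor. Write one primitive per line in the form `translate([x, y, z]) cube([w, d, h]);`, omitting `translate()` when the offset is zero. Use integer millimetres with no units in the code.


translate([398, 208, 0]) cube([4940, 105, 2990]);
translate([398, 3753, 0]) cube([4940, 105, 2990]);
translate([398, 313, 0]) cube([105, 3440, 2990]);
translate([5233, 313, 0]) cube([105, 3440, 2990]);


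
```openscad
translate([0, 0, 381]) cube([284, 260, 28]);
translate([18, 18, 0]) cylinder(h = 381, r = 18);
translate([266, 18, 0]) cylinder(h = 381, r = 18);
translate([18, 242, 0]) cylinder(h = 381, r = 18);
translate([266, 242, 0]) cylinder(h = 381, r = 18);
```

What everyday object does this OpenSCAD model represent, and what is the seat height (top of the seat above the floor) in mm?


A stool. The seat height is 409 mm.

A 284×260×28 slab at z = 381 on four corner cylinders — a stool. The seat top is 381 + 28 = 409 mm.


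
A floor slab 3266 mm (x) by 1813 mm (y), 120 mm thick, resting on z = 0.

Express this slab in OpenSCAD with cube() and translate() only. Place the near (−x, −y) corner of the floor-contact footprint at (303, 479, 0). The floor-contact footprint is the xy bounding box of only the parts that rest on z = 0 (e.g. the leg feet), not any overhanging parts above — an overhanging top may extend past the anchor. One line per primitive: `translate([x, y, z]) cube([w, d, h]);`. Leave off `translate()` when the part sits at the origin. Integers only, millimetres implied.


translate([303, 479, 0]) cube([3266, 1813, 120]);


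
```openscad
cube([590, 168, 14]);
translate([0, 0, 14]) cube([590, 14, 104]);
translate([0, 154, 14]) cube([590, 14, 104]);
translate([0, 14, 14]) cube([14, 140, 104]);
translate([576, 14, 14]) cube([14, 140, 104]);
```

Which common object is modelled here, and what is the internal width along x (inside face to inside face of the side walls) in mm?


An open box. The internal width is 562 mm.

A 590×168 base slab with four walls standing on it — an open box. The base is 590 mm wide and the walls are 14 mm thick, so the internal width is 590 − 2 × 14 = 562 mm.


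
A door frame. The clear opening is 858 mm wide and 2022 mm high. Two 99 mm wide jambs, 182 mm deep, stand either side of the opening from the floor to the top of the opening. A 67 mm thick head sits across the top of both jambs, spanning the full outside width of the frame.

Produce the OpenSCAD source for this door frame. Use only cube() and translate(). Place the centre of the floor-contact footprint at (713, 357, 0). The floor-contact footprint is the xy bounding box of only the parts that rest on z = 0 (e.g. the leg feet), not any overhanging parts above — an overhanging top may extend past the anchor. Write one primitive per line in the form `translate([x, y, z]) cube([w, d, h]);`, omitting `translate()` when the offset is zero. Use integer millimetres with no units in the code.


translate([185, 266, 0]) cube([99, 182, 2022]);
translate([1142, 266, 0]) cube([99, 182, 2022]);
translate([185, 266, 2022]) cube([1056, 182, 67]);


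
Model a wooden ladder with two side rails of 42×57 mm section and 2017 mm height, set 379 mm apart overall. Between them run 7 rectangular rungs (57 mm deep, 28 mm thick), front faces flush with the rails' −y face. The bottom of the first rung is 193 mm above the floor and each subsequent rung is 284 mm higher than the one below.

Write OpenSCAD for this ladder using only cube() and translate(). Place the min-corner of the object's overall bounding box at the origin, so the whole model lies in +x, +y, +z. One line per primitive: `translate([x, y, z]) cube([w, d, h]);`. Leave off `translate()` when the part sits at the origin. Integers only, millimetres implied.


cube([42, 57, 2017]);
translate([337, 0, 0]) cube([42, 57, 2017]);
translate([42, 0, 193]) cube([295, 57, 28]);
translate([42, 0, 477]) cube([295, 57, 28]);
translate([42, 0, 761]) cube([295, 57, 28]);
translate([42, 0, 1045]) cube([295, 57, 28]);
translate([42, 0, 1329]) cube([295, 57, 28]);
translate([42, 0, 1613]) cube([295, 57, 28]);
translate([42, 0, 1897]) cube([295, 57, 28]);


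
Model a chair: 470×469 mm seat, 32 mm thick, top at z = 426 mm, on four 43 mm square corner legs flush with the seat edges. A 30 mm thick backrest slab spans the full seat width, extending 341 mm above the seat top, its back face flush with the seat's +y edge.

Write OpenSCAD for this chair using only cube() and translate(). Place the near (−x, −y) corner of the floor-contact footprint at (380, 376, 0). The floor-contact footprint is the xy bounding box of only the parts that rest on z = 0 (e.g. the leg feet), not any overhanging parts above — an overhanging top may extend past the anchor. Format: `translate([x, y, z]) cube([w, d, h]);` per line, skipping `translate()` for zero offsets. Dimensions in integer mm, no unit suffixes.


translate([380, 376, 394]) cube([470, 469, 32]);
translate([380, 376, 0]) cube([43, 43, 394]);
translate([807, 376, 0]) cube([43, 43, 394]);
translate([380, 802, 0]) cube([43, 43, 394]);
translate([807, 802, 0]) cube([43, 43, 394]);
translate([380, 815, 426]) cube([470, 30, 341]);


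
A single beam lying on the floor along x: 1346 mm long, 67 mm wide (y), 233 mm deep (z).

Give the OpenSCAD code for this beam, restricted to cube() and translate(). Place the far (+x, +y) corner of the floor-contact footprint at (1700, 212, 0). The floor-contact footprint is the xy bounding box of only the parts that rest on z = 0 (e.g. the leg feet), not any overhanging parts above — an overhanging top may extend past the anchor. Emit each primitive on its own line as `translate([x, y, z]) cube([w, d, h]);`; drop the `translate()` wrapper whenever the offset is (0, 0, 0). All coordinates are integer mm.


translate([354, 145, 0]) cube([1346, 67, 233]);


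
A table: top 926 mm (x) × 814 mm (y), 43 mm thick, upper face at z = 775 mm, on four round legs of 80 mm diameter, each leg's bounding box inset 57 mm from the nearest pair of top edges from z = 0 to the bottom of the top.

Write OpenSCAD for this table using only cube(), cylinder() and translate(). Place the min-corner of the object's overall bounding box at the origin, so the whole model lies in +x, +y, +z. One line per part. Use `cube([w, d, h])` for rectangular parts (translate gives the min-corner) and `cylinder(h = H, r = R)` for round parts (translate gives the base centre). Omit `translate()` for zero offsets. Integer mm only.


translate([0, 0, 732]) cube([926, 814, 43]);
translate([97, 97, 0]) cylinder(h = 732, r = 40);
translate([829, 97, 0]) cylinder(h = 732, r = 40);
translate([97, 717, 0]) cylinder(h = 732, r = 40);
translate([829, 717, 0]) cylinder(h = 732, r = 40);


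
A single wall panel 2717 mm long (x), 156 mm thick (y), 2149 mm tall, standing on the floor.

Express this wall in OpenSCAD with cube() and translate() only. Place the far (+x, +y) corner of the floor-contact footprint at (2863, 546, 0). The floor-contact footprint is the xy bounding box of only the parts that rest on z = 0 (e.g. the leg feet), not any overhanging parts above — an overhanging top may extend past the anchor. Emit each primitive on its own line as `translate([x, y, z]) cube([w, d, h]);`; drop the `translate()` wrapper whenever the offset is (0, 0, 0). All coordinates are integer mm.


translate([146, 390, 0]) cube([2717, 156, 2149]);
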